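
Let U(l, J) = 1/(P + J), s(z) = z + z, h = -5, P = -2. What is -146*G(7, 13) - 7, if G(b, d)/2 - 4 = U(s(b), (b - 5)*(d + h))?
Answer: -8371/7 ≈ -1195.9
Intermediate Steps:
s(z) = 2*z
U(l, J) = 1/(-2 + J)
G(b, d) = 8 + 2/(-2 + (-5 + b)*(-5 + d)) (G(b, d) = 8 + 2/(-2 + (b - 5)*(d - 5)) = 8 + 2/(-2 + (-5 + b)*(-5 + d)))
-146*G(7, 13) - 7 = -292*(93 - 20*7 - 20*13 + 4*7*13)/(23 - 5*7 - 5*13 + 7*13) - 7 = -292*(93 - 140 - 260 + 364)/(23 - 35 - 65 + 91) - 7 = -292*57/14 - 7 = -146*57/7 - 7 = -8322/7 - 7 = -8371/7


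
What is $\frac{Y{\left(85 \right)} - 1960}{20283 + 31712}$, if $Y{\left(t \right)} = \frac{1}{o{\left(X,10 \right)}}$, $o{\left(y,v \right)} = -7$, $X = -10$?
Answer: $- \frac{13721}{363965} \approx -0.037699$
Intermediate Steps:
$Y{\left(t \right)} = - \frac{1}{7}$ ($Y{\left(t \right)} = \frac{1}{-7} = - \frac{1}{7}$)
$\frac{Y{\left(85 \right)} - 1960}{20283 + 31712} = \frac{- \frac{1}{7} - 1960}{20283 + 31712} = - \frac{13721}{7 \cdot 51995} = \left(- \frac{13721}{7}\right) \frac{1}{51995} = - \frac{13721}{363965}$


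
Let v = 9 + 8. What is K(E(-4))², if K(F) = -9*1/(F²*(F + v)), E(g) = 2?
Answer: 81/5776 ≈ 0.014024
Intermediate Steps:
v = 17
K(F) = -9/(F²*(17 + F)) (K(F) = -9*1/(F²*(F + 17)) = -9*1/(F²*(17 + F)) = -9/(F²*(17 + F)))
K(E(-4))² = (-9/(2²*(17 + 2)))² = (-9*¼/19)² = (-9*¼*1/19)² = (-9/76)² = 81/5776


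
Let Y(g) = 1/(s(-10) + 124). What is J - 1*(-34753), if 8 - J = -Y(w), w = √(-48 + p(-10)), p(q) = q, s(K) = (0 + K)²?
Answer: 7786465/224 ≈ 34761.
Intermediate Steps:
s(K) = K²
w = I*√58 (w = √(-48 - 10) = √(-58) = I*√58 ≈ 7.6158*I)
Y(g) = 1/224 (Y(g) = 1/((-10)² + 124) = 1/(100 + 124) = 1/224)
J = 1793/224 (J = 8 - (-1)/224 = 8 - 1*(-1/224) = 8 + 1/224 = 1793/224 ≈ 8.0045)
J - 1*(-34753) = 1793/224 - 1*(-34753) = 1793/224 + 34753 = 7786465/224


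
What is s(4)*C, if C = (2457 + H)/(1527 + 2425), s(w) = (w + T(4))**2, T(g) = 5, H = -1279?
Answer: 2511/104 ≈ 24.144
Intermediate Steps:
s(w) = (5 + w)**2 (s(w) = (w + 5)**2 = (5 + w)**2)
C = 31/104 (C = (2457 - 1279)/(1527 + 2425) = 1178/3952 = 1178*(1/3952) = 31/104 ≈ 0.29808)
s(4)*C = (5 + 4)**2*(31/104) = 9**2*(31/104) = 81*(31/104) = 2511/104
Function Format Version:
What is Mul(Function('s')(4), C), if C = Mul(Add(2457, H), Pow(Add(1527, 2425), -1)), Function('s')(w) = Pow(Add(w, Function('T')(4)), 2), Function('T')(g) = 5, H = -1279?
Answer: Rational(2511, 104) ≈ 24.144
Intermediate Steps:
Function('s')(w) = Pow(Add(5, w), 2) (Function('s')(w) = Pow(Add(w, 5), 2) = Pow(Add(5, w), 2))
C = Rational(31, 104) (C = Mul(Add(2457, -1279), Pow(Add(1527, 2425), -1)) = Mul(1178, Pow(3952, -1)) = Mul(1178, Rational(1, 3952)) = Rational(31, 104) ≈ 0.29808)
Mul(Function('s')(4), C) = Mul(Pow(Add(5, 4), 2), Rational(31, 104)) = Mul(Pow(9, 2), Rational(31, 104)) = Mul(81, Rational(31, 104)) = Rational(2511, 104)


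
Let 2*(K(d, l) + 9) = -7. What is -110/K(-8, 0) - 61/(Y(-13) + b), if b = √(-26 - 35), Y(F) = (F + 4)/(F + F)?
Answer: 1746578/206585 + 41236*I*√61/41317 ≈ 8.4545 + 7.7949*I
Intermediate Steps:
K(d, l) = -25/2 (K(d, l) = -9 + (½)*(-7) = -9 - 7/2 = -25/2)
Y(F) = (4 + F)/(2*F) (Y(F) = (4 + F)/((2*F)) = (4 + F)*(1/(2*F)) = (4 + F)/(2*F))
b = I*√61 (b = √(-61) = I*√61 ≈ 7.8102*I)
-110/K(-8, 0) - 61/(Y(-13) + b) = -110/(-25/2) - 61/((½)*(4 - 13)/(-13) + I*√61) = -110*(-2/25) - 61/((½)*(-1/13)*(-9) + I*√61) = 44/5 - 61/(9/26 + I*√61)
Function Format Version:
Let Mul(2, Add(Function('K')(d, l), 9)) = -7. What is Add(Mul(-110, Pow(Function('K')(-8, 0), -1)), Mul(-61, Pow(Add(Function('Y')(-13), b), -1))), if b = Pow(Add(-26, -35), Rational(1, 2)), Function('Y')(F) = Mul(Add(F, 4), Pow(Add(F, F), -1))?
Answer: Add(Rational(1746578, 206585), Mul(Rational(41236, 41317), I, Pow(61, Rational(1, 2)))) ≈ Add(8.4545, Mul(7.7949, I))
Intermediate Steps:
Function('K')(d, l) = Rational(-25, 2) (Function('K')(d, l) = Add(-9, Mul(Rational(1, 2), -7)) = Add(-9, Rational(-7, 2)) = Rational(-25, 2))
Function('Y')(F) = Mul(Rational(1, 2), Pow(F, -1), Add(4, F)) (Function('Y')(F) = Mul(Add(4, F), Pow(Mul(2, F), -1)) = Mul(Add(4, F), Mul(Rational(1, 2), Pow(F, -1))) = Mul(Rational(1, 2), Pow(F, -1), Add(4, F)))
b = Mul(I, Pow(61, Rational(1, 2))) (b = Pow(-61, Rational(1, 2)) = Mul(I, Pow(61, Rational(1, 2))) ≈ Mul(7.8102, I))
Add(Mul(-110, Pow(Function('K')(-8, 0), -1)), Mul(-61, Pow(Add(Function('Y')(-13), b), -1))) = Add(Mul(-110, Pow(Rational(-25, 2), -1)), Mul(-61, Pow(Add(Mul(Rational(1, 2), Pow(-13, -1), Add(4, -13)), Mul(I, Pow(61, Rational(1, 2)))), -1))) = Add(Mul(-110, Rational(-2, 25)), Mul(-61, Pow(Add(Mul(Rational(1, 2), Rational(-1, 13), -9), Mul(I, Pow(61, Rational(1, 2)))), -1))) = Add(Rational(44, 5), Mul(-61, Pow(Add(Rational(9, 26), Mul(I, Pow(61, Rational(1, 2)))), -1)))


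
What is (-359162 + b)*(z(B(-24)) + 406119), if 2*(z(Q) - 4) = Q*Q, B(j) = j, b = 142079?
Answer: -88224919113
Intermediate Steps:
z(Q) = 4 + Q**2/2 (z(Q) = 4 + (Q*Q)/2 = 4 + Q**2/2)
(-359162 + b)*(z(B(-24)) + 406119) = (-359162 + 142079)*((4 + (1/2)*(-24)**2) + 406119) = -217083*((4 + (1/2)*576) + 406119) = -217083*((4 + 288) + 406119) = -217083*(292 + 406119) = -217083*406411 = -88224919113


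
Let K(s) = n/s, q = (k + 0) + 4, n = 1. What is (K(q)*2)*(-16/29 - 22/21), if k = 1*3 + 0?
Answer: -1948/4263 ≈ -0.45695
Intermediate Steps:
k = 3 (k = 3 + 0 = 3)
q = 7 (q = (3 + 0) + 4 = 3 + 4 = 7)
K(s) = 1/s
(K(q)*2)*(-16/29 - 22/21) = (2/7)*(-16/29 - 22/21) = ((⅐)*2)*(-16*1/29 - 22*1/21) = 2*(-16/29 - 22/21)/7 = (2/7)*(-974/609) = -1948/4263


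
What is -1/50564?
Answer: -1/50564 ≈ -1.9777e-5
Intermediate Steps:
-1/50564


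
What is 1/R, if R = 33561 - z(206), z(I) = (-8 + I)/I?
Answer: 103/3456684 ≈ 2.9797e-5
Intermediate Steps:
z(I) = (-8 + I)/I
R = 3456684/103 (R = 33561 - (-8 + 206)/206 = 33561 - 198/206 = 33561 - 1*99/103 = 33561 - 99/103 = 3456684/103 ≈ 33560.)
1/R = 1/(3456684/103) = 103/3456684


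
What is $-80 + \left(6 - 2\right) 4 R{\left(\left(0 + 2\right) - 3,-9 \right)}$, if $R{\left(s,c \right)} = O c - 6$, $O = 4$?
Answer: $-752$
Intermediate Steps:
$R{\left(s,c \right)} = -6 + 4 c$ ($R{\left(s,c \right)} = 4 c - 6 = -6 + 4 c$)
$-80 + \left(6 - 2\right) 4 R{\left(\left(0 + 2\right) - 3,-9 \right)} = -80 + \left(6 - 2\right) 4 \left(-6 + 4 \left(-9\right)\right) = -80 + 4 \cdot 4 \left(-6 - 36\right) = -80 + 16 \left(-42\right) = -80 - 672 = -752$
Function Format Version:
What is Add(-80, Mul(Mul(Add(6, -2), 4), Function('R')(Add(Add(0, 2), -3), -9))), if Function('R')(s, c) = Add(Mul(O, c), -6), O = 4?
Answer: -752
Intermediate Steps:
Function('R')(s, c) = Add(-6, Mul(4, c)) (Function('R')(s, c) = Add(Mul(4, c), -6) = Add(-6, Mul(4, c)))
Add(-80, Mul(Mul(Add(6, -2), 4), Function('R')(Add(Add(0, 2), -3), -9))) = Add(-80, Mul(Mul(Add(6, -2), 4), Add(-6, Mul(4, -9)))) = Add(-80, Mul(Mul(4, 4), Add(-6, -36))) = Add(-80, Mul(16, -42)) = Add(-80, -672) = -752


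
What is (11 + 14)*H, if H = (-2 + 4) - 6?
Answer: -100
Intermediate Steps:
H = -4 (H = 2 - 6 = -4)
(11 + 14)*H = (11 + 14)*(-4) = 25*(-4) = -100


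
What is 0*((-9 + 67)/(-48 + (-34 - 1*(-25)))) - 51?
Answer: -51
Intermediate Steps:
0*((-9 + 67)/(-48 + (-34 - 1*(-25)))) - 51 = 0*(58/(-48 + (-34 + 25))) - 51 = 0*(58/(-48 - 9)) - 51 = 0*(58/(-57)) - 51 = 0*(58*(-1/57)) - 51 = 0*(-58/57) - 51 = 0 - 51 = -51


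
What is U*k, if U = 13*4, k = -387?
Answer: -20124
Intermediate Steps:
U = 52
U*k = 52*(-387) = -20124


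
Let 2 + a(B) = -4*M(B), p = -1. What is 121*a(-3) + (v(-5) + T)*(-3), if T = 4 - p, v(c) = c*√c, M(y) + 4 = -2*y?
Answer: -1225 + 15*I*√5 ≈ -1225.0 + 33.541*I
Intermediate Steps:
M(y) = -4 - 2*y
v(c) = c^(3/2)
T = 5 (T = 4 - 1*(-1) = 4 + 1 = 5)
a(B) = 14 + 8*B (a(B) = -2 - 4*(-4 - 2*B) = -2 + (16 + 8*B) = 14 + 8*B)
121*a(-3) + (v(-5) + T)*(-3) = 121*(14 + 8*(-3)) + ((-5)^(3/2) + 5)*(-3) = 121*(14 - 24) + (-5*I*√5 + 5)*(-3) = 121*(-10) + (5 - 5*I*√5)*(-3) = -1210 + (-15 + 15*I*√5) = -1225 + 15*I*√5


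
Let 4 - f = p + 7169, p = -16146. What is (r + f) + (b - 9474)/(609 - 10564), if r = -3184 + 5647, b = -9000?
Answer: 113943494/9955 ≈ 11446.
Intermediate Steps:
r = 2463
f = 8981 (f = 4 - (-16146 + 7169) = 4 - 1*(-8977) = 4 + 8977 = 8981)
(r + f) + (b - 9474)/(609 - 10564) = (2463 + 8981) + (-9000 - 9474)/(609 - 10564) = 11444 - 18474/(-9955) = 11444 - 18474*(-1/9955) = 11444 + 18474/9955 = 113943494/9955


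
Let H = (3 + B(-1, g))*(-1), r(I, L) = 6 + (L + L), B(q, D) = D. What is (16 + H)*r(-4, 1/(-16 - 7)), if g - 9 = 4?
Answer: 0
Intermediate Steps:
g = 13 (g = 9 + 4 = 13)
r(I, L) = 6 + 2*L
H = -16 (H = (3 + 13)*(-1) = 16*(-1) = -16)
(16 + H)*r(-4, 1/(-16 - 7)) = (16 - 16)*(6 + 2/(-16 - 7)) = 0*(6 + 2/(-23)) = 0*(6 + 2*(-1/23)) = 0*(6 - 2/23) = 0*(136/23) = 0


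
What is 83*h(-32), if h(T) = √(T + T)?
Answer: 664*I ≈ 664.0*I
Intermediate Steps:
h(T) = √2*√T (h(T) = √(2*T) = √2*√T)
83*h(-32) = 83*(√2*√(-32)) = 83*(√2*(4*I*√2)) = 83*(8*I) = 664*I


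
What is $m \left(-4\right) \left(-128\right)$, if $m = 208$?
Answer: $106496$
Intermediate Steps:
$m \left(-4\right) \left(-128\right) = 208 \left(-4\right) \left(-128\right) = \left(-832\right) \left(-128\right) = 106496$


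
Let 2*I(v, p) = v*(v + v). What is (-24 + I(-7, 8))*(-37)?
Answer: -925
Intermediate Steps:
I(v, p) = v**2 (I(v, p) = (v*(v + v))/2 = (v*(2*v))/2 = (2*v**2)/2 = v**2)
(-24 + I(-7, 8))*(-37) = (-24 + (-7)**2)*(-37) = (-24 + 49)*(-37) = 25*(-37) = -925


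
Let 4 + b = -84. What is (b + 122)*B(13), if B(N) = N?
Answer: 442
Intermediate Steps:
b = -88 (b = -4 - 84 = -88)
(b + 122)*B(13) = (-88 + 122)*13 = 34*13 = 442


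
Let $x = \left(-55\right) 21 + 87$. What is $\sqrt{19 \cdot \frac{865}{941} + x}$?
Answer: $\frac{i \sqrt{930228373}}{941} \approx 32.412 i$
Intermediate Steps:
$x = -1068$ ($x = -1155 + 87 = -1068$)
$\sqrt{19 \cdot \frac{865}{941} + x} = \sqrt{19 \cdot \frac{865}{941} - 1068} = \sqrt{\frac{16435}{941} - 1068} = \sqrt{- \frac{988553}{941}} = \frac{i \sqrt{930228373}}{941}$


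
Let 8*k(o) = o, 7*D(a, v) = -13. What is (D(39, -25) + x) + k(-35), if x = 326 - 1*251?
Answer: 3851/56 ≈ 68.768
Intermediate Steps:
D(a, v) = -13/7 (D(a, v) = (⅐)*(-13) = -13/7)
k(o) = o/8
x = 75 (x = 326 - 251 = 75)
(D(39, -25) + x) + k(-35) = (-13/7 + 75) + (⅛)*(-35) = 512/7 - 35/8 = 3851/56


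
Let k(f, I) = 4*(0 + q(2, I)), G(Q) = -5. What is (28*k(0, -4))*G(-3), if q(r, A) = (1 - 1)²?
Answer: 0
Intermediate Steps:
q(r, A) = 0 (q(r, A) = 0² = 0)
k(f, I) = 0 (k(f, I) = 4*(0 + 0) = 4*0 = 0)
(28*k(0, -4))*G(-3) = (28*0)*(-5) = 0*(-5) = 0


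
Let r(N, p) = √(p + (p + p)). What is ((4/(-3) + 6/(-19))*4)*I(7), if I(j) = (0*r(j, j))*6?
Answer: 0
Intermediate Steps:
r(N, p) = √3*√p (r(N, p) = √(p + 2*p) = √(3*p) = √3*√p)
I(j) = 0 (I(j) = (0*(√3*√j))*6 = 0*6 = 0)
((4/(-3) + 6/(-19))*4)*I(7) = ((4/(-3) + 6/(-19))*4)*0 = ((4*(-⅓) + 6*(-1/19))*4)*0 = ((-4/3 - 6/19)*4)*0 = -94/57*4*0 = -376/57*0 = 0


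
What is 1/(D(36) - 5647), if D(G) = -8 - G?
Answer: -1/5691 ≈ -0.00017572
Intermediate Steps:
1/(D(36) - 5647) = 1/((-8 - 1*36) - 5647) = 1/((-8 - 36) - 5647) = 1/(-44 - 5647) = 1/(-5691) = -1/5691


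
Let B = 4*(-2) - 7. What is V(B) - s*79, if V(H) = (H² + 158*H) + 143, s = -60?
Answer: 2738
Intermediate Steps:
B = -15 (B = -8 - 7 = -15)
V(H) = 143 + H² + 158*H
V(B) - s*79 = (143 + (-15)² + 158*(-15)) - (-60)*79 = (143 + 225 - 2370) - 1*(-4740) = -2002 + 4740 = 2738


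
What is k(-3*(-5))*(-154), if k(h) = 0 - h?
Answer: 2310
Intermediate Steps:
k(h) = -h
k(-3*(-5))*(-154) = -(-3)*(-5)*(-154) = -1*15*(-154) = -15*(-154) = 2310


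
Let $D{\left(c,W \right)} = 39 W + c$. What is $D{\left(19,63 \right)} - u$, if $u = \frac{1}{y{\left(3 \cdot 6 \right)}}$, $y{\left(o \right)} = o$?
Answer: $\frac{44567}{18} \approx 2475.9$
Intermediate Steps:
$D{\left(c,W \right)} = c + 39 W$
$u = \frac{1}{18}$ ($u = \frac{1}{3 \cdot 6} = \frac{1}{18} \approx 0.055556$)
$D{\left(19,63 \right)} - u = \left(19 + 39 \cdot 63\right) - \frac{1}{18} = \left(19 + 2457\right) - \frac{1}{18} = 2476 - \frac{1}{18} = \frac{44567}{18}$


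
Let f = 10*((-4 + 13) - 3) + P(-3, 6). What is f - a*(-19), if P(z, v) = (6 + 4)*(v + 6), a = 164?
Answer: 3296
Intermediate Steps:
P(z, v) = 60 + 10*v (P(z, v) = 10*(6 + v) = 60 + 10*v)
f = 180 (f = 10*((-4 + 13) - 3) + (60 + 10*6) = 10*(9 - 3) + (60 + 60) = 10*6 + 120 = 60 + 120 = 180)
f - a*(-19) = 180 - 164*(-19) = 180 - 1*(-3116) = 180 + 3116 = 3296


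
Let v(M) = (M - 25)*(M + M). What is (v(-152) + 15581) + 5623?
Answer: 75012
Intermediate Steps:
v(M) = 2*M*(-25 + M) (v(M) = (-25 + M)*(2*M) = 2*M*(-25 + M))
(v(-152) + 15581) + 5623 = (2*(-152)*(-25 - 152) + 15581) + 5623 = (2*(-152)*(-177) + 15581) + 5623 = (53808 + 15581) + 5623 = 69389 + 5623 = 75012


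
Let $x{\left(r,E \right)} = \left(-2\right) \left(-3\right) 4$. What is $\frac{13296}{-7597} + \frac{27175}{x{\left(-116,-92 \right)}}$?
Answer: $\frac{206129371}{182328} \approx 1130.5$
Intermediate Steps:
$x{\left(r,E \right)} = 24$ ($x{\left(r,E \right)} = 6 \cdot 4 = 24$)
$\frac{13296}{-7597} + \frac{27175}{x{\left(-116,-92 \right)}} = \frac{13296}{-7597} + \frac{27175}{24} = 13296 \left(- \frac{1}{7597}\right) + 27175 \cdot \frac{1}{24} = - \frac{13296}{7597} + \frac{27175}{24} = \frac{206129371}{182328}$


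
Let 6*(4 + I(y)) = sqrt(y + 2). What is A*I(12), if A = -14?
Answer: 56 - 7*sqrt(14)/3 ≈ 47.269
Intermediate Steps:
I(y) = -4 + sqrt(2 + y)/6 (I(y) = -4 + sqrt(y + 2)/6 = -4 + sqrt(2 + y)/6)
A*I(12) = -14*(-4 + sqrt(2 + 12)/6) = -14*(-4 + sqrt(14)/6) = 56 - 7*sqrt(14)/3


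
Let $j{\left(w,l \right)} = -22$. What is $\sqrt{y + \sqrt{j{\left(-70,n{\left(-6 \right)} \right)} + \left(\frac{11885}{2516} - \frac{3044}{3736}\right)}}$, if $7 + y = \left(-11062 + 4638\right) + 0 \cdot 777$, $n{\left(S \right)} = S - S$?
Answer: $\frac{\sqrt{-2219594055060476 + 587486 i \sqrt{6243926636261}}}{587486} \approx 0.026519 + 80.193 i$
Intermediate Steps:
$n{\left(S \right)} = 0$
$y = -6431$ ($y = -7 + \left(\left(-11062 + 4638\right) + 0 \cdot 777\right) = -7 + \left(-6424 + 0\right) = -7 - 6424 = -6431$)
$\sqrt{y + \sqrt{j{\left(-70,n{\left(-6 \right)} \right)} + \left(\frac{11885}{2516} - \frac{3044}{3736}\right)}} = \sqrt{-6431 + \sqrt{-22 + \left(\frac{11885}{2516} - \frac{3044}{3736}\right)}} = \sqrt{-6431 + \sqrt{-22 + \left(11885 \cdot \frac{1}{2516} - \frac{761}{934}\right)}} = \sqrt{-6431 + \sqrt{-22 + \left(\frac{11885}{2516} - \frac{761}{934}\right)}} = \sqrt{-6431 + \sqrt{-22 + \frac{4592957}{1174972}}} = \sqrt{-6431 + \sqrt{- \frac{21256427}{1174972}}} = \sqrt{-6431 + \frac{i \sqrt{6243926636261}}{587486}}$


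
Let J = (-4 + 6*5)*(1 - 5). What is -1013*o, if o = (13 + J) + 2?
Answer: 90157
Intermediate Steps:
J = -104 (J = (-4 + 30)*(-4) = 26*(-4) = -104)
o = -89 (o = (13 - 104) + 2 = -91 + 2 = -89)
-1013*o = -1013*(-89) = 90157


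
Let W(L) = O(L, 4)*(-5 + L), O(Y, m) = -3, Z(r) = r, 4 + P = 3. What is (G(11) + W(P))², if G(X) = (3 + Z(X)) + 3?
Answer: 1225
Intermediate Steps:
P = -1 (P = -4 + 3 = -1)
G(X) = 6 + X (G(X) = (3 + X) + 3 = 6 + X)
W(L) = 15 - 3*L (W(L) = -3*(-5 + L) = 15 - 3*L)
(G(11) + W(P))² = ((6 + 11) + (15 - 3*(-1)))² = (17 + (15 + 3))² = (17 + 18)² = 35² = 1225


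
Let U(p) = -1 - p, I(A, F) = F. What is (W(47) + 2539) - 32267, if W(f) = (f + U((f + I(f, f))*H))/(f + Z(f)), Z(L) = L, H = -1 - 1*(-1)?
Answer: -1397193/47 ≈ -29728.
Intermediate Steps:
H = 0 (H = -1 + 1 = 0)
W(f) = (-1 + f)/(2*f) (W(f) = (f + (-1 - (f + f)*0))/(f + f) = (f + (-1 - 2*f*0))/((2*f)) = (f + (-1 - 1*0))*(1/(2*f)) = (f + (-1 + 0))*(1/(2*f)) = (f - 1)*(1/(2*f)) = (-1 + f)*(1/(2*f)) = (-1 + f)/(2*f))
(W(47) + 2539) - 32267 = ((½)*(-1 + 47)/47 + 2539) - 32267 = ((½)*(1/47)*46 + 2539) - 32267 = (23/47 + 2539) - 32267 = 119356/47 - 32267 = -1397193/47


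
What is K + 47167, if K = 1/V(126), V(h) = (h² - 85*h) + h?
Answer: 249607765/5292 ≈ 47167.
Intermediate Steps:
V(h) = h² - 84*h
K = 1/5292 (K = 1/(126*(-84 + 126)) = 1/(126*42) = 1/5292 ≈ 0.00018896)
K + 47167 = 1/5292 + 47167 = 249607765/5292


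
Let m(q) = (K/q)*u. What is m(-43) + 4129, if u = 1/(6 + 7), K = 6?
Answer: 2308105/559 ≈ 4129.0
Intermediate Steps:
u = 1/13 ≈ 0.076923
m(q) = 6/(13*q) (m(q) = (6/q)*(1/13) = 6/(13*q))
m(-43) + 4129 = (6/13)/(-43) + 4129 = (6/13)*(-1/43) + 4129 = -6/559 + 4129 = 2308105/559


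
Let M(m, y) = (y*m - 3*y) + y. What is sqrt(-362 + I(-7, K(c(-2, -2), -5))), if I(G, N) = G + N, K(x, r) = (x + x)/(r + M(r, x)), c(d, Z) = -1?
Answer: I*sqrt(370) ≈ 19.235*I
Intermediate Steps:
M(m, y) = -2*y + m*y (M(m, y) = (m*y - 3*y) + y = (-3*y + m*y) + y = -2*y + m*y)
K(x, r) = 2*x/(r + x*(-2 + r)) (K(x, r) = (x + x)/(r + x*(-2 + r)) = (2*x)/(r + x*(-2 + r)) = 2*x/(r + x*(-2 + r)))
sqrt(-362 + I(-7, K(c(-2, -2), -5))) = sqrt(-362 + (-7 + 2*(-1)/(-5 - (-2 - 5)))) = sqrt(-362 + (-7 + 2*(-1)/(-5 - 1*(-7)))) = sqrt(-362 + (-7 + 2*(-1)/(-5 + 7))) = sqrt(-362 + (-7 + 2*(-1)/2)) = sqrt(-362 + (-7 + 2*(-1)*(1/2))) = sqrt(-362 + (-7 - 1)) = sqrt(-362 - 8) = sqrt(-370) = I*sqrt(370)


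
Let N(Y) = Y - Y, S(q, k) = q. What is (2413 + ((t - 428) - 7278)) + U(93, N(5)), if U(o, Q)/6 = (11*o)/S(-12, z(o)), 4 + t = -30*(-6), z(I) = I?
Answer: -11257/2 ≈ -5628.5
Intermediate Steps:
t = 176 (t = -4 - 30*(-6) = -4 + 180 = 176)
N(Y) = 0
U(o, Q) = -11*o/2 (U(o, Q) = 6*((11*o)/(-12)) = 6*((11*o)*(-1/12)) = 6*(-11*o/12) = -11*o/2)
(2413 + ((t - 428) - 7278)) + U(93, N(5)) = (2413 + ((176 - 428) - 7278)) - 11/2*93 = (2413 + (-252 - 7278)) - 1023/2 = (2413 - 7530) - 1023/2 = -5117 - 1023/2 = -11257/2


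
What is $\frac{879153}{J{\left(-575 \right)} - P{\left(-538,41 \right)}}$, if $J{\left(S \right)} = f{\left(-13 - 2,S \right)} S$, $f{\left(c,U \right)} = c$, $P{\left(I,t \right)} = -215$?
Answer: $\frac{879153}{8840} \approx 99.452$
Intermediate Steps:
$J{\left(S \right)} = - 15 S$ ($J{\left(S \right)} = \left(-13 - 2\right) S = - 15 S$)
$\frac{879153}{J{\left(-575 \right)} - P{\left(-538,41 \right)}} = \frac{879153}{\left(-15\right) \left(-575\right) - -215} = \frac{879153}{8625 + 215} = \frac{879153}{8840}$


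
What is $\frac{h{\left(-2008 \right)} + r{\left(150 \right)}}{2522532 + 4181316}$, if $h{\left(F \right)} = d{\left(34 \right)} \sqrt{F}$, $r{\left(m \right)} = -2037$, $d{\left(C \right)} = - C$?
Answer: $- \frac{679}{2234616} - \frac{i \sqrt{502}}{98586} \approx -0.00030386 - 0.00022727 i$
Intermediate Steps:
$h{\left(F \right)} = - 34 \sqrt{F}$ ($h{\left(F \right)} = \left(-1\right) 34 \sqrt{F} = - 34 \sqrt{F}$)
$\frac{h{\left(-2008 \right)} + r{\left(150 \right)}}{2522532 + 4181316} = \frac{- 34 \sqrt{-2008} - 2037}{2522532 + 4181316} = \frac{- 34 \cdot 2 i \sqrt{502} - 2037}{6703848} = \left(- 68 i \sqrt{502} - 2037\right) \frac{1}{6703848} = \left(-2037 - 68 i \sqrt{502}\right) \frac{1}{6703848} = - \frac{679}{2234616} - \frac{i \sqrt{502}}{98586}$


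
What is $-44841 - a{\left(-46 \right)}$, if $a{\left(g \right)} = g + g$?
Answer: $-44749$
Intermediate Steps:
$a{\left(g \right)} = 2 g$
$-44841 - a{\left(-46 \right)} = -44841 - 2 \left(-46\right) = -44841 - -92 = -44841 + 92 = -44749$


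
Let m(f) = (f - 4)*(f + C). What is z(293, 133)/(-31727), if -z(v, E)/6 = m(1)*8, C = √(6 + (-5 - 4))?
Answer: -144/31727 - 144*I*√3/31727 ≈ -0.0045387 - 0.0078613*I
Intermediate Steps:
C = I*√3 (C = √(6 - 9) = √(-3) = I*√3 ≈ 1.732*I)
m(f) = (-4 + f)*(f + I*√3) (m(f) = (f - 4)*(f + I*√3) = (-4 + f)*(f + I*√3))
z(v, E) = 144 + 144*I*√3 (z(v, E) = -6*(1² - 4*1 - 4*I*√3 + I*1*√3)*8 = -6*(1 - 4 - 4*I*√3 + I*√3)*8 = -6*(-3 - 3*I*√3)*8 = -6*(-24 - 24*I*√3) = 144 + 144*I*√3)
z(293, 133)/(-31727) = (144 + 144*I*√3)/(-31727) = (144 + 144*I*√3)*(-1/31727) = -144/31727 - 144*I*√3/31727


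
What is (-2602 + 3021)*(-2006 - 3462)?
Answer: -2291092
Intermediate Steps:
(-2602 + 3021)*(-2006 - 3462) = 419*(-5468) = -2291092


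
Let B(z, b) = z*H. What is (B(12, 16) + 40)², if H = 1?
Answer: 2704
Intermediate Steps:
B(z, b) = z (B(z, b) = z*1 = z)
(B(12, 16) + 40)² = (12 + 40)² = 52² = 2704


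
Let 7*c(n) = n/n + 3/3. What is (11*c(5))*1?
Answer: 22/7 ≈ 3.1429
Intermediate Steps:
c(n) = 2/7 (c(n) = (n/n + 3/3)/7 = (1 + 3*(1/3))/7 = (1 + 1)/7 = (1/7)*2 = 2/7)
(11*c(5))*1 = (11*(2/7))*1 = (22/7)*1 = 22/7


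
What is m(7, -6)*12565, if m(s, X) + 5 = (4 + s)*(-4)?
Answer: -615685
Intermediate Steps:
m(s, X) = -21 - 4*s (m(s, X) = -5 + (4 + s)*(-4) = -5 + (-16 - 4*s) = -21 - 4*s)
m(7, -6)*12565 = (-21 - 4*7)*12565 = (-21 - 28)*12565 = -49*12565 = -615685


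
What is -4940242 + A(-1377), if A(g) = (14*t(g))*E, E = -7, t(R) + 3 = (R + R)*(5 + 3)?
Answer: -2780812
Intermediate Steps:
t(R) = -3 + 16*R (t(R) = -3 + (R + R)*(5 + 3) = -3 + (2*R)*8 = -3 + 16*R)
A(g) = 294 - 1568*g (A(g) = (14*(-3 + 16*g))*(-7) = (-42 + 224*g)*(-7) = 294 - 1568*g)
-4940242 + A(-1377) = -4940242 + (294 - 1568*(-1377)) = -4940242 + (294 + 2159136) = -4940242 + 2159430 = -2780812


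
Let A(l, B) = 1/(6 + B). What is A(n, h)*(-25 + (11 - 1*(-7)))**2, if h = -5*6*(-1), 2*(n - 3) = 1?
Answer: 49/36 ≈ 1.3611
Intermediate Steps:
n = 7/2 (n = 3 + (1/2)*1 = 3 + 1/2 = 7/2 ≈ 3.5000)
h = 30 (h = -30*(-1) = 30)
A(n, h)*(-25 + (11 - 1*(-7)))**2 = (-25 + (11 - 1*(-7)))**2/(6 + 30) = (-25 + (11 + 7))**2/36 = (-25 + 18)**2/36 = (1/36)*(-7)**2 = (1/36)*49 = 49/36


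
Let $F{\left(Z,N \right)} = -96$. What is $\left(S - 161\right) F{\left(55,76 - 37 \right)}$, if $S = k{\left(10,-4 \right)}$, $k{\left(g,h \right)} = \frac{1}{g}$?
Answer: $\frac{77232}{5} \approx 15446.0$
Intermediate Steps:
$S = \frac{1}{10} \approx 0.1$
$\left(S - 161\right) F{\left(55,76 - 37 \right)} = \left(\frac{1}{10} - 161\right) \left(-96\right) = \left(- \frac{1609}{10}\right) \left(-96\right) = \frac{77232}{5}$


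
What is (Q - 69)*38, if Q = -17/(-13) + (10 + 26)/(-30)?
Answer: -170164/65 ≈ -2617.9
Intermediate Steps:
Q = 7/65 (Q = -17*(-1/13) + 36*(-1/30) = 17/13 - 6/5 = 7/65 ≈ 0.10769)
(Q - 69)*38 = (7/65 - 69)*38 = -4478/65*38 = -170164/65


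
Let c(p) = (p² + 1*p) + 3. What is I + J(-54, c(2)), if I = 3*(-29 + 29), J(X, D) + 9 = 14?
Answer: 5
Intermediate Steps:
c(p) = 3 + p + p² (c(p) = (p² + p) + 3 = (p + p²) + 3 = 3 + p + p²)
J(X, D) = 5 (J(X, D) = -9 + 14 = 5)
I = 0 (I = 3*0 = 0)
I + J(-54, c(2)) = 0 + 5 = 5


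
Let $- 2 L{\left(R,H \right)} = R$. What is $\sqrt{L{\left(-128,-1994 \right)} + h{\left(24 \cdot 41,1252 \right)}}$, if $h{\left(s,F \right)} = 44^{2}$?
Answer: $20 \sqrt{5} \approx 44.721$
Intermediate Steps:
$L{\left(R,H \right)} = - \frac{R}{2}$
$h{\left(s,F \right)} = 1936$
$\sqrt{L{\left(-128,-1994 \right)} + h{\left(24 \cdot 41,1252 \right)}} = \sqrt{\left(- \frac{1}{2}\right) \left(-128\right) + 1936} = \sqrt{64 + 1936} = \sqrt{2000} = 20 \sqrt{5}$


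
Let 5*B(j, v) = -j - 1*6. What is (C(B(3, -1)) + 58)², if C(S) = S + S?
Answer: 73984/25 ≈ 2959.4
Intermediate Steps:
B(j, v) = -6/5 - j/5 (B(j, v) = (-j - 1*6)/5 = (-j - 6)/5 = (-6 - j)/5 = -6/5 - j/5)
C(S) = 2*S
(C(B(3, -1)) + 58)² = (2*(-6/5 - ⅕*3) + 58)² = (2*(-6/5 - ⅗) + 58)² = (2*(-9/5) + 58)² = (-18/5 + 58)² = (272/5)² = 73984/25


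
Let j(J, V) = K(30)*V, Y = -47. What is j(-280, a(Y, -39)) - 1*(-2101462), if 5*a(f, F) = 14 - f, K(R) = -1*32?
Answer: 10505358/5 ≈ 2.1011e+6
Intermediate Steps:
K(R) = -32
a(f, F) = 14/5 - f/5 (a(f, F) = (14 - f)/5 = 14/5 - f/5)
j(J, V) = -32*V
j(-280, a(Y, -39)) - 1*(-2101462) = -32*(14/5 - ⅕*(-47)) - 1*(-2101462) = -32*(14/5 + 47/5) + 2101462 = -32*61/5 + 2101462 = -1952/5 + 2101462 = 10505358/5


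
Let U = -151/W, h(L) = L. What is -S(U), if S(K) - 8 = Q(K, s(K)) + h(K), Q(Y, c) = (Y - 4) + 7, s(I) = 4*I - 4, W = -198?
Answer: -1240/99 ≈ -12.525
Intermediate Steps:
s(I) = -4 + 4*I
Q(Y, c) = 3 + Y (Q(Y, c) = (-4 + Y) + 7 = 3 + Y)
U = 151/198 (U = -151/(-198) = -151*(-1/198) = 151/198 ≈ 0.76263)
S(K) = 11 + 2*K (S(K) = 8 + ((3 + K) + K) = 8 + (3 + 2*K) = 11 + 2*K)
-S(U) = -(11 + 2*(151/198)) = -(11 + 151/99) = -1*1240/99 = -1240/99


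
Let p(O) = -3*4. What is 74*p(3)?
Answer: -888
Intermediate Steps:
p(O) = -12
74*p(3) = 74*(-12) = -888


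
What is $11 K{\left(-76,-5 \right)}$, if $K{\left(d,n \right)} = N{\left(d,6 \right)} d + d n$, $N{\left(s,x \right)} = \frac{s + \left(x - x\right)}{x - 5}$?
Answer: $67716$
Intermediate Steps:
$N{\left(s,x \right)} = \frac{s}{-5 + x}$ ($N{\left(s,x \right)} = \frac{s + 0}{-5 + x} = \frac{s}{-5 + x}$)
$K{\left(d,n \right)} = d^{2} + d n$ ($K{\left(d,n \right)} = \frac{d}{-5 + 6} d + d n = \frac{d}{1} d + d n = d 1 d + d n = d d + d n = d^{2} + d n$)
$11 K{\left(-76,-5 \right)} = 11 \left(- 76 \left(-76 - 5\right)\right) = 11 \left(\left(-76\right) \left(-81\right)\right) = 11 \cdot 6156 = 67716$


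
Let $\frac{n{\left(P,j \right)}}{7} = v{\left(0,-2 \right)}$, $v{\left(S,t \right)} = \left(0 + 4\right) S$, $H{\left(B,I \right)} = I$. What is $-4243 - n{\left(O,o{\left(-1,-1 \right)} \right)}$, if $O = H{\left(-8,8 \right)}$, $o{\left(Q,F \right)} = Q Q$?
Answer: $-4243$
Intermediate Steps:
$o{\left(Q,F \right)} = Q^{2}$
$O = 8$
$v{\left(S,t \right)} = 4 S$
$n{\left(P,j \right)} = 0$ ($n{\left(P,j \right)} = 7 \cdot 4 \cdot 0 = 7 \cdot 0 = 0$)
$-4243 - n{\left(O,o{\left(-1,-1 \right)} \right)} = -4243 - 0 = -4243 + 0 = -4243$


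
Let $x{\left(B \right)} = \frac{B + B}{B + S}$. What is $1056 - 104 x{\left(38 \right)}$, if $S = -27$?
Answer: $\frac{3712}{11} \approx 337.45$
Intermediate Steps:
$x{\left(B \right)} = \frac{2 B}{-27 + B}$ ($x{\left(B \right)} = \frac{B + B}{B - 27} = \frac{2 B}{-27 + B}$)
$1056 - 104 x{\left(38 \right)} = 1056 - 104 \cdot 2 \cdot 38 \frac{1}{-27 + 38} = 1056 - 104 \cdot 2 \cdot 38 \cdot \frac{1}{11} = 1056 - \frac{7904}{11} = \frac{3712}{11}$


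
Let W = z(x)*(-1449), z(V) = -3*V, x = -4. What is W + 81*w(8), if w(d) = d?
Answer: -16740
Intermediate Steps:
W = -17388 (W = -3*(-4)*(-1449) = 12*(-1449) = -17388)
W + 81*w(8) = -17388 + 81*8 = -17388 + 648 = -16740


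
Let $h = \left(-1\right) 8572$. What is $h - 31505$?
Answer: $-40077$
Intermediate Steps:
$h = -8572$
$h - 31505 = -8572 - 31505 = -40077$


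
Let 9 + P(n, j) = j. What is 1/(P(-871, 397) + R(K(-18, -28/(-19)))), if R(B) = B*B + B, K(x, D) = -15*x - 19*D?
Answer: 1/59194 ≈ 1.6894e-5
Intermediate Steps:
P(n, j) = -9 + j
K(x, D) = -19*D - 15*x
R(B) = B + B² (R(B) = B² + B = B + B²)
1/(P(-871, 397) + R(K(-18, -28/(-19)))) = 1/((-9 + 397) + (-(-532)/(-19) - 15*(-18))*(1 + (-(-532)/(-19) - 15*(-18)))) = 1/(388 + (-(-532)*(-1)/19 + 270)*(1 + (-(-532)*(-1)/19 + 270))) = 1/(388 + (-19*28/19 + 270)*(1 + (-19*28/19 + 270))) = 1/(388 + (-28 + 270)*(1 + (-28 + 270))) = 1/(388 + 242*(1 + 242)) = 1/(388 + 242*243) = 1/(388 + 58806) = 1/59194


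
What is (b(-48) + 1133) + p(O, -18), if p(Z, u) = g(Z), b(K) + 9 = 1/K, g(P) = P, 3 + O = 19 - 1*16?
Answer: 53951/48 ≈ 1124.0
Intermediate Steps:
O = 0 (O = -3 + (19 - 1*16) = -3 + (19 - 16) = -3 + 3 = 0)
b(K) = -9 + 1/K
p(Z, u) = Z
(b(-48) + 1133) + p(O, -18) = ((-9 + 1/(-48)) + 1133) + 0 = ((-9 - 1/48) + 1133) + 0 = (-433/48 + 1133) + 0 = 53951/48 + 0 = 53951/48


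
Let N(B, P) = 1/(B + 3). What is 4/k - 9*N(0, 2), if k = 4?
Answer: -2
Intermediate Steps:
N(B, P) = 1/(3 + B)
4/k - 9*N(0, 2) = 4/4 - 9/(3 + 0) = 4*(¼) - 9/3 = 1 - 9*⅓ = 1 - 3 = -2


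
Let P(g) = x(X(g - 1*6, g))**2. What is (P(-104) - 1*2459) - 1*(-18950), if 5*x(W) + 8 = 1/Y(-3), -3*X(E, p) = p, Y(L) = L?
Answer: 148444/9 ≈ 16494.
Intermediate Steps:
X(E, p) = -p/3
x(W) = -5/3 (x(W) = -8/5 + (1/5)/(-3) = -8/5 + (1/5)*(-1/3) = -8/5 - 1/15 = -5/3)
P(g) = 25/9 (P(g) = (-5/3)**2 = 25/9)
(P(-104) - 1*2459) - 1*(-18950) = (25/9 - 1*2459) - 1*(-18950) = (25/9 - 2459) + 18950 = -22106/9 + 18950 = 148444/9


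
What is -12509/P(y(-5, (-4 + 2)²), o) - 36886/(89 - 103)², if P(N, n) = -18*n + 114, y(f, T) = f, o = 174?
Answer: -13608773/73941 ≈ -184.05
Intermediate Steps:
P(N, n) = 114 - 18*n
-12509/P(y(-5, (-4 + 2)²), o) - 36886/(89 - 103)² = -12509/(114 - 18*174) - 36886/(89 - 103)² = -12509/(114 - 3132) - 36886/((-14)²) = -12509/(-3018) - 36886/196 = -12509*(-1/3018) - 36886*1/196 = 12509/3018 - 18443/98 = -13608773/73941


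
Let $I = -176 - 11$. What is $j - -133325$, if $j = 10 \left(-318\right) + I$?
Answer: $129958$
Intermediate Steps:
$I = -187$
$j = -3367$ ($j = 10 \left(-318\right) - 187 = -3180 - 187 = -3367$)
$j - -133325 = -3367 - -133325 = -3367 + 133325 = 129958$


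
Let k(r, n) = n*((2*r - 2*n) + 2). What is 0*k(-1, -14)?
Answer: 0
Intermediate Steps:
k(r, n) = n*(2 - 2*n + 2*r) (k(r, n) = n*((-2*n + 2*r) + 2) = n*(2 - 2*n + 2*r))
0*k(-1, -14) = 0*(2*(-14)*(1 - 1 - 1*(-14))) = 0*(2*(-14)*(1 - 1 + 14)) = 0*(2*(-14)*14) = 0*(-392) = 0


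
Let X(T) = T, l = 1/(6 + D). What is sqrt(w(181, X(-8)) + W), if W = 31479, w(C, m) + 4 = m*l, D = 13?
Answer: sqrt(11362323)/19 ≈ 177.41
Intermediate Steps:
l = 1/19 (l = 1/(6 + 13) = 1/19 ≈ 0.052632)
w(C, m) = -4 + m/19 (w(C, m) = -4 + m*(1/19) = -4 + m/19)
sqrt(w(181, X(-8)) + W) = sqrt((-4 + (1/19)*(-8)) + 31479) = sqrt((-4 - 8/19) + 31479) = sqrt(-84/19 + 31479) = sqrt(598017/19) = sqrt(11362323)/19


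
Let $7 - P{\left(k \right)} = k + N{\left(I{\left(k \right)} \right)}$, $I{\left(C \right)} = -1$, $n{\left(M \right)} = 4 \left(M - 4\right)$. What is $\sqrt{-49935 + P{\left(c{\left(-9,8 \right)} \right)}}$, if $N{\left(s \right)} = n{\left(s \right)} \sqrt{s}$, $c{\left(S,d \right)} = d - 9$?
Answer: $\sqrt{-49927 + 20 i} \approx 0.0448 + 223.44 i$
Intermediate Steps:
$n{\left(M \right)} = -16 + 4 M$ ($n{\left(M \right)} = 4 \left(-4 + M\right) = -16 + 4 M$)
$c{\left(S,d \right)} = -9 + d$
$N{\left(s \right)} = \sqrt{s} \left(-16 + 4 s\right)$ ($N{\left(s \right)} = \left(-16 + 4 s\right) \sqrt{s} = \sqrt{s} \left(-16 + 4 s\right)$)
$P{\left(k \right)} = 7 - k + 20 i$ ($P{\left(k \right)} = 7 - \left(k + 4 \sqrt{-1} \left(-4 - 1\right)\right) = 7 - \left(k + 4 i \left(-5\right)\right) = 7 - \left(k - 20 i\right) = 7 - k + 20 i$)
$\sqrt{-49935 + P{\left(c{\left(-9,8 \right)} \right)}} = \sqrt{-49935 + \left(7 - \left(-9 + 8\right) + 20 i\right)} = \sqrt{-49935 + \left(7 - -1 + 20 i\right)} = \sqrt{-49935 + \left(7 + 1 + 20 i\right)} = \sqrt{-49935 + \left(8 + 20 i\right)} = \sqrt{-49927 + 20 i}$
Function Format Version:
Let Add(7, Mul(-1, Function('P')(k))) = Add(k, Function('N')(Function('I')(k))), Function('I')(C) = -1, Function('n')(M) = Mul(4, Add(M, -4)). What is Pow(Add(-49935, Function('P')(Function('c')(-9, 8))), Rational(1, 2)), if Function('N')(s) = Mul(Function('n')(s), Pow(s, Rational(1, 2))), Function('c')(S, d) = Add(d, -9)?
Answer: Pow(Add(-49927, Mul(20, I)), Rational(1, 2)) ≈ Add(0.0448, Mul(223.44, I))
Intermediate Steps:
Function('n')(M) = Add(-16, Mul(4, M)) (Function('n')(M) = Mul(4, Add(-4, M)) = Add(-16, Mul(4, M)))
Function('c')(S, d) = Add(-9, d)
Function('N')(s) = Mul(Pow(s, Rational(1, 2)), Add(-16, Mul(4, s))) (Function('N')(s) = Mul(Add(-16, Mul(4, s)), Pow(s, Rational(1, 2))) = Mul(Pow(s, Rational(1, 2)), Add(-16, Mul(4, s))))
Function('P')(k) = Add(7, Mul(-1, k), Mul(20, I)) (Function('P')(k) = Add(7, Mul(-1, Add(k, Mul(4, Pow(-1, Rational(1, 2)), Add(-4, -1))))) = Add(7, Mul(-1, Add(k, Mul(4, I, -5)))) = Add(7, Mul(-1, Add(k, Mul(-20, I)))) = Add(7, Add(Mul(-1, k), Mul(20, I))) = Add(7, Mul(-1, k), Mul(20, I)))
Pow(Add(-49935, Function('P')(Function('c')(-9, 8))), Rational(1, 2)) = Pow(Add(-49935, Add(7, Mul(-1, Add(-9, 8)), Mul(20, I))), Rational(1, 2)) = Pow(Add(-49935, Add(7, Mul(-1, -1), Mul(20, I))), Rational(1, 2)) = Pow(Add(-49935, Add(7, 1, Mul(20, I))), Rational(1, 2)) = Pow(Add(-49935, Add(8, Mul(20, I))), Rational(1, 2)) = Pow(Add(-49927, Mul(20, I)), Rational(1, 2))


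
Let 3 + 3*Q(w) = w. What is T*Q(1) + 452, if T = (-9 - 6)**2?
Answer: 302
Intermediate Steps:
Q(w) = -1 + w/3
T = 225 (T = (-15)**2 = 225)
T*Q(1) + 452 = 225*(-1 + (1/3)*1) + 452 = 225*(-1 + 1/3) + 452 = 225*(-2/3) + 452 = -150 + 452 = 302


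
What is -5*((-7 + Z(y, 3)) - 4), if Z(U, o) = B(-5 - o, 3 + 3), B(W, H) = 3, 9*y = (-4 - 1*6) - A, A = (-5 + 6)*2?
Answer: 40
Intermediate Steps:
A = 2 (A = 1*2 = 2)
y = -4/3 (y = ((-4 - 1*6) - 1*2)/9 = ((-4 - 6) - 2)/9 = (-10 - 2)/9 = (⅑)*(-12) = -4/3 ≈ -1.3333)
Z(U, o) = 3
-5*((-7 + Z(y, 3)) - 4) = -5*((-7 + 3) - 4) = -5*(-4 - 4) = -5*(-8) = 40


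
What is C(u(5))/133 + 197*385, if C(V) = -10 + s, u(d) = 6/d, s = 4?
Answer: 10087379/133 ≈ 75845.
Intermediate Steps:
C(V) = -6 (C(V) = -10 + 4 = -6)
C(u(5))/133 + 197*385 = -6/133 + 197*385 = -6*1/133 + 75845 = -6/133 + 75845 = 10087379/133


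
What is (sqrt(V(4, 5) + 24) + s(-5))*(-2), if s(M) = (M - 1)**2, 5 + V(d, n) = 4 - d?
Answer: -72 - 2*sqrt(19) ≈ -80.718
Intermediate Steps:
V(d, n) = -1 - d (V(d, n) = -5 + (4 - d) = -1 - d)
s(M) = (-1 + M)**2
(sqrt(V(4, 5) + 24) + s(-5))*(-2) = (sqrt((-1 - 1*4) + 24) + (-1 - 5)**2)*(-2) = (sqrt((-1 - 4) + 24) + (-6)**2)*(-2) = (sqrt(-5 + 24) + 36)*(-2) = (sqrt(19) + 36)*(-2) = (36 + sqrt(19))*(-2) = -72 - 2*sqrt(19)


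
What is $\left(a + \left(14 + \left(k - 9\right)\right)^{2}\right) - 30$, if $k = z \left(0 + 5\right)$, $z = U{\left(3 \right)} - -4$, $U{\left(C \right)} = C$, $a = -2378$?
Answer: $-808$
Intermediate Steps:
$z = 7$ ($z = 3 - -4 = 3 + 4 = 7$)
$k = 35$ ($k = 7 \left(0 + 5\right) = 7 \cdot 5 = 35$)
$\left(a + \left(14 + \left(k - 9\right)\right)^{2}\right) - 30 = \left(-2378 + \left(14 + \left(35 - 9\right)\right)^{2}\right) - 30 = \left(-2378 + \left(14 + 26\right)^{2}\right) - 30 = \left(-2378 + 40^{2}\right) - 30 = \left(-2378 + 1600\right) - 30 = -778 - 30 = -808$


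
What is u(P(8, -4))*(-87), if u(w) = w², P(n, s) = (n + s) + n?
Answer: -12528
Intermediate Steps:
P(n, s) = s + 2*n
u(P(8, -4))*(-87) = (-4 + 2*8)²*(-87) = (-4 + 16)²*(-87) = 12²*(-87) = 144*(-87) = -12528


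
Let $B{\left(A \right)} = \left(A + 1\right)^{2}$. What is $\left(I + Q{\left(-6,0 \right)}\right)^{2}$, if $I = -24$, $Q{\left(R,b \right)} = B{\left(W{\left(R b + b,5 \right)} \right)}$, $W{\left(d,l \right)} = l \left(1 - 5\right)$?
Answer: $113569$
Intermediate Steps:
$W{\left(d,l \right)} = - 4 l$ ($W{\left(d,l \right)} = l \left(-4\right) = - 4 l$)
$B{\left(A \right)} = \left(1 + A\right)^{2}$
$Q{\left(R,b \right)} = 361$ ($Q{\left(R,b \right)} = \left(1 - 20\right)^{2} = \left(-19\right)^{2} = 361$)
$\left(I + Q{\left(-6,0 \right)}\right)^{2} = \left(-24 + 361\right)^{2} = 337^{2} = 113569$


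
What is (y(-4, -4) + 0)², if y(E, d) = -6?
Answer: 36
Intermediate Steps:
(y(-4, -4) + 0)² = (-6 + 0)² = (-6)² = 36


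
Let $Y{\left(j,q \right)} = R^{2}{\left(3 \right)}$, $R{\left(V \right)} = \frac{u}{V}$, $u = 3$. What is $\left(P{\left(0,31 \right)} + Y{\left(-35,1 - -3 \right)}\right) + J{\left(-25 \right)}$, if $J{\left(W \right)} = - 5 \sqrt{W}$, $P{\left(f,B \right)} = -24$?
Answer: $-23 - 25 i \approx -23.0 - 25.0 i$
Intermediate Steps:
$R{\left(V \right)} = \frac{3}{V}$
$Y{\left(j,q \right)} = 1$ ($Y{\left(j,q \right)} = \left(\frac{3}{3}\right)^{2} = \left(3 \cdot \frac{1}{3}\right)^{2} = 1^{2} = 1$)
$\left(P{\left(0,31 \right)} + Y{\left(-35,1 - -3 \right)}\right) + J{\left(-25 \right)} = \left(-24 + 1\right) - 5 \sqrt{-25} = -23 - 5 \cdot 5 i = -23 - 25 i$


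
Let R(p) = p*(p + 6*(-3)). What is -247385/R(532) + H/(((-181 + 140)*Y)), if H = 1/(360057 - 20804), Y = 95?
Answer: -17204851212417/19017451140520 ≈ -0.90469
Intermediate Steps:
R(p) = p*(-18 + p) (R(p) = p*(p - 18) = p*(-18 + p))
H = 1/339253 ≈ 2.9477e-6
-247385/R(532) + H/(((-181 + 140)*Y)) = -247385*1/(532*(-18 + 532)) + 1/(339253*(((-181 + 140)*95))) = -247385/(532*514) + 1/(339253*((-41*95))) = -247385/273448 + (1/339253)/(-3895) = -247385*1/273448 + (1/339253)*(-1/3895) = -247385/273448 - 1/1321390435 = -17204851212417/19017451140520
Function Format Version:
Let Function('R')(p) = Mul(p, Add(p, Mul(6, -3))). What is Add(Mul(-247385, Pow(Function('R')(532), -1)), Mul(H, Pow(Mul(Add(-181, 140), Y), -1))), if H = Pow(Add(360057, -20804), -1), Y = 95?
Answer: Rational(-17204851212417, 19017451140520) ≈ -0.90469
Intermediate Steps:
Function('R')(p) = Mul(p, Add(-18, p)) (Function('R')(p) = Mul(p, Add(p, -18)) = Mul(p, Add(-18, p)))
H = Rational(1, 339253) (H = Pow(339253, -1) = Rational(1, 339253) ≈ 2.9477e-6)
Add(Mul(-247385, Pow(Function('R')(532), -1)), Mul(H, Pow(Mul(Add(-181, 140), Y), -1))) = Add(Mul(-247385, Pow(Mul(532, Add(-18, 532)), -1)), Mul(Rational(1, 339253), Pow(Mul(Add(-181, 140), 95), -1))) = Add(Mul(-247385, Pow(Mul(532, 514), -1)), Mul(Rational(1, 339253), Pow(Mul(-41, 95), -1))) = Add(Mul(-247385, Pow(273448, -1)), Mul(Rational(1, 339253), Pow(-3895, -1))) = Add(Mul(-247385, Rational(1, 273448)), Mul(Rational(1, 339253), Rational(-1, 3895))) = Add(Rational(-247385, 273448), Rational(-1, 1321390435)) = Rational(-17204851212417, 19017451140520)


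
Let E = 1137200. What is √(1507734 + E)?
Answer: √2644934 ≈ 1626.3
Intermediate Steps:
√(1507734 + E) = √(1507734 + 1137200) = √2644934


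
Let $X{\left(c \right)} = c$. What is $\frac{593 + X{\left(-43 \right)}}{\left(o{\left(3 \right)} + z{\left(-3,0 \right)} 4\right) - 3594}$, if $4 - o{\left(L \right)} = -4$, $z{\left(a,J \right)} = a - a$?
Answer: $- \frac{25}{163} \approx -0.15337$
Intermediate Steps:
$z{\left(a,J \right)} = 0$
$o{\left(L \right)} = 8$ ($o{\left(L \right)} = 4 - -4 = 4 + 4 = 8$)
$\frac{593 + X{\left(-43 \right)}}{\left(o{\left(3 \right)} + z{\left(-3,0 \right)} 4\right) - 3594} = \frac{593 - 43}{\left(8 + 0 \cdot 4\right) - 3594} = \frac{550}{\left(8 + 0\right) - 3594} = \frac{550}{8 - 3594} = \frac{550}{-3586} = 550 \left(- \frac{1}{3586}\right) = - \frac{25}{163}$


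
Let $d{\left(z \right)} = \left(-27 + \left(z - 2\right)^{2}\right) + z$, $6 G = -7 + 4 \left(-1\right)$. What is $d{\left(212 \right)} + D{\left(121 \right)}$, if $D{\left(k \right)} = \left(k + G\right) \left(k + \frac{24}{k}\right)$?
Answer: $\frac{3876035}{66} \approx 58728.0$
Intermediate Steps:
$G = - \frac{11}{6}$ ($G = \frac{-7 + 4 \left(-1\right)}{6} = \frac{-7 - 4}{6} = \frac{1}{6} \left(-11\right) = - \frac{11}{6} \approx -1.8333$)
$D{\left(k \right)} = \left(- \frac{11}{6} + k\right) \left(k + \frac{24}{k}\right)$ ($D{\left(k \right)} = \left(k - \frac{11}{6}\right) \left(k + \frac{24}{k}\right) = \left(- \frac{11}{6} + k\right) \left(k + \frac{24}{k}\right)$)
$d{\left(z \right)} = -27 + z + \left(-2 + z\right)^{2}$ ($d{\left(z \right)} = \left(-27 + \left(-2 + z\right)^{2}\right) + z = -27 + z + \left(-2 + z\right)^{2}$)
$d{\left(212 \right)} + D{\left(121 \right)} = \left(-27 + 212 + \left(-2 + 212\right)^{2}\right) + \left(24 + 121^{2} - \frac{44}{121} - \frac{1331}{6}\right) = \left(-27 + 212 + 210^{2}\right) + \left(24 + 14641 - \frac{4}{11} - \frac{1331}{6}\right) = \left(-27 + 212 + 44100\right) + \left(24 + 14641 - \frac{4}{11} - \frac{1331}{6}\right) = 44285 + \frac{953225}{66} = \frac{3876035}{66}$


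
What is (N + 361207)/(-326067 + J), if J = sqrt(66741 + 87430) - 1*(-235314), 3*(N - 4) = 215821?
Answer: -854560499/179042453 - 28249*sqrt(154171)/537127359 ≈ -4.7936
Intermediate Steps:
N = 215833/3 (N = 4 + (1/3)*215821 = 4 + 215821/3 = 215833/3 ≈ 71944.)
J = 235314 + sqrt(154171) (J = sqrt(154171) + 235314 = 235314 + sqrt(154171) ≈ 2.3571e+5)
(N + 361207)/(-326067 + J) = (215833/3 + 361207)/(-326067 + (235314 + sqrt(154171))) = 1299454/(3*(-90753 + sqrt(154171)))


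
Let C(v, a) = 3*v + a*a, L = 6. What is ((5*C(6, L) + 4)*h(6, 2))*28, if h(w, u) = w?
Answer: 46032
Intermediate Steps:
C(v, a) = a² + 3*v (C(v, a) = 3*v + a² = a² + 3*v)
((5*C(6, L) + 4)*h(6, 2))*28 = ((5*(6² + 3*6) + 4)*6)*28 = ((5*(36 + 18) + 4)*6)*28 = ((5*54 + 4)*6)*28 = ((270 + 4)*6)*28 = (274*6)*28 = 1644*28 = 46032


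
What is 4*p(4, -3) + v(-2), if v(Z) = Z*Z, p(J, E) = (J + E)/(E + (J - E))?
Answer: 5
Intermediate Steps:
p(J, E) = (E + J)/J
v(Z) = Z²
4*p(4, -3) + v(-2) = 4*((-3 + 4)/4) + (-2)² = 4*((¼)*1) + 4 = 4*(¼) + 4 = 1 + 4 = 5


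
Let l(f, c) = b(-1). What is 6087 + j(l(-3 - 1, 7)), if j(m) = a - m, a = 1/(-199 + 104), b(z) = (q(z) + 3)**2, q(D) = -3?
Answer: 578264/95 ≈ 6087.0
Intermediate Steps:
b(z) = 0 (b(z) = (-3 + 3)**2 = 0**2 = 0)
a = -1/95 (a = 1/(-95) = -1/95 ≈ -0.010526)
l(f, c) = 0
j(m) = -1/95 - m
6087 + j(l(-3 - 1, 7)) = 6087 + (-1/95 - 1*0) = 6087 + (-1/95 + 0) = 6087 - 1/95 = 578264/95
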